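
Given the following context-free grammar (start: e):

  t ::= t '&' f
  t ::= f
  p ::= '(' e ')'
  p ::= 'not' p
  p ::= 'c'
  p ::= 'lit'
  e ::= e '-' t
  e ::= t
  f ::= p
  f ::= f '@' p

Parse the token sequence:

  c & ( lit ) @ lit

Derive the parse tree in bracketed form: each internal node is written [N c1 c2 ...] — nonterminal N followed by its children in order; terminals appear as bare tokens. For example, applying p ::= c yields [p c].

[e [t [t [f [p c]]] & [f [f [p ( [e [t [f [p lit]]]] )]] @ [p lit]]]]

e
t
t & f
f & f
p & f
c & f
c & f @ p
c & p @ p
c & ( e ) @ p
c & ( t ) @ p
c & ( f ) @ p
c & ( p ) @ p
c & ( lit ) @ p
c & ( lit ) @ lit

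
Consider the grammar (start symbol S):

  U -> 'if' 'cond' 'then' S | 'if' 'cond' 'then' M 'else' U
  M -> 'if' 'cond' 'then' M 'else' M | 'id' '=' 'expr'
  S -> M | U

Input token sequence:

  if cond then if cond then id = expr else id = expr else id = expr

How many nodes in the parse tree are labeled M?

[S [M if cond then [M if cond then [M id = expr] else [M id = expr]] else [M id = expr]]]

5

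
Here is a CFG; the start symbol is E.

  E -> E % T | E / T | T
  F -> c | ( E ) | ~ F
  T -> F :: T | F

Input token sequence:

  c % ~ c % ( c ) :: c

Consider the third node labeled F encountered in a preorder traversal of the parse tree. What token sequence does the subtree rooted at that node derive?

[E [E [E [T [F c]]] % [T [F ~ [F c]]]] % [T [F ( [E [T [F c]]] )] :: [T [F c]]]]

c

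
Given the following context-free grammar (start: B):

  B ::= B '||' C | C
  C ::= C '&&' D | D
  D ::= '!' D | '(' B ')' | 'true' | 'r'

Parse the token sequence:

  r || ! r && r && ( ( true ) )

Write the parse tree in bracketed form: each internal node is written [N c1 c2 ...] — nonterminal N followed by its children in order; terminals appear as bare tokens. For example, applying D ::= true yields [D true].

[B [B [C [D r]]] || [C [C [C [D ! [D r]]] && [D r]] && [D ( [B [C [D ( [B [C [D true]]] )]]] )]]]

B
B || C
C || C
D || C
r || C
r || C && D
r || C && D && D
r || D && D && D
r || ! D && D && D
r || ! r && D && D
r || ! r && r && D
r || ! r && r && ( B )
r || ! r && r && ( C )
r || ! r && r && ( D )
r || ! r && r && ( ( B ) )
r || ! r && r && ( ( C ) )
r || ! r && r && ( ( D ) )
r || ! r && r && ( ( true ) )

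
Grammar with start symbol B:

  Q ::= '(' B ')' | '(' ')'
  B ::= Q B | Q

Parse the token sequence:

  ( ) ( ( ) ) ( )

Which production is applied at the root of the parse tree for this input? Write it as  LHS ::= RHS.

B ::= Q B

[B [Q ( )] [B [Q ( [B [Q ( )]] )] [B [Q ( )]]]]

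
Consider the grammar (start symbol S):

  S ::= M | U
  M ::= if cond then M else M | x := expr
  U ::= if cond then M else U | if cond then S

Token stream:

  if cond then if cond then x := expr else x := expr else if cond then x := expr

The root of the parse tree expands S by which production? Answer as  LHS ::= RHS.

[S [U if cond then [M if cond then [M x := expr] else [M x := expr]] else [U if cond then [S [M x := expr]]]]]

S ::= U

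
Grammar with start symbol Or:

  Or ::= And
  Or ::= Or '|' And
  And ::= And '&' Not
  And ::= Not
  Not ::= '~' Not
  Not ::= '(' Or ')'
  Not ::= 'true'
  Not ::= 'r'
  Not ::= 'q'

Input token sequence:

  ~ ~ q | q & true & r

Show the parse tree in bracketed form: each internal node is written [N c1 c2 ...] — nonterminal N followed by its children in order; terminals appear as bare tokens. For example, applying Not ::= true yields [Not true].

[Or [Or [And [Not ~ [Not ~ [Not q]]]]] | [And [And [And [Not q]] & [Not true]] & [Not r]]]

Or
Or | And
And | And
Not | And
~ Not | And
~ ~ Not | And
~ ~ q | And
~ ~ q | And & Not
~ ~ q | And & Not & Not
~ ~ q | Not & Not & Not
~ ~ q | q & Not & Not
~ ~ q | q & true & Not
~ ~ q | q & true & r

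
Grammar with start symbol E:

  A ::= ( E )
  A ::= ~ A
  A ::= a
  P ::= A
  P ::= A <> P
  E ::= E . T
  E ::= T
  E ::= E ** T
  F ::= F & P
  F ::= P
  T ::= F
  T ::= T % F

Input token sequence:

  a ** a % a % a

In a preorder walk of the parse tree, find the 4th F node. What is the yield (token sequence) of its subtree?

[E [E [T [F [P [A a]]]]] ** [T [T [T [F [P [A a]]]] % [F [P [A a]]]] % [F [P [A a]]]]]

a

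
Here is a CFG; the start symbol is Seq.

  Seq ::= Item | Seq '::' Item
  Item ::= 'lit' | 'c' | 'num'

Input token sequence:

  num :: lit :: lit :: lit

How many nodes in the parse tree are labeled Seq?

[Seq [Seq [Seq [Seq [Item num]] :: [Item lit]] :: [Item lit]] :: [Item lit]]

4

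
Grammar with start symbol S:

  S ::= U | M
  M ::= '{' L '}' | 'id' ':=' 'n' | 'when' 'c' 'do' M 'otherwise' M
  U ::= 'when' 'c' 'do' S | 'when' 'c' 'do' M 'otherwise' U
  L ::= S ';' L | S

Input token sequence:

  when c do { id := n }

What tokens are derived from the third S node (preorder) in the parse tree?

[S [U when c do [S [M { [L [S [M id := n]]] }]]]]

id := n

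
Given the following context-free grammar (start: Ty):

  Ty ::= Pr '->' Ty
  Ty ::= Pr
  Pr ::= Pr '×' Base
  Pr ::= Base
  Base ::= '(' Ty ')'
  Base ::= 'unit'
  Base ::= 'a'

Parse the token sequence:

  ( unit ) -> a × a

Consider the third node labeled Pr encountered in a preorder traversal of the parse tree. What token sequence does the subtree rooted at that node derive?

[Ty [Pr [Base ( [Ty [Pr [Base unit]]] )]] -> [Ty [Pr [Pr [Base a]] × [Base a]]]]

a × a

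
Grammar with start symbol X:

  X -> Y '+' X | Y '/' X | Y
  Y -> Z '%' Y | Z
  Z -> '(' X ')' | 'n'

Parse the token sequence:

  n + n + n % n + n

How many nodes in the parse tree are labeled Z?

5

[X [Y [Z n]] + [X [Y [Z n]] + [X [Y [Z n] % [Y [Z n]]] + [X [Y [Z n]]]]]]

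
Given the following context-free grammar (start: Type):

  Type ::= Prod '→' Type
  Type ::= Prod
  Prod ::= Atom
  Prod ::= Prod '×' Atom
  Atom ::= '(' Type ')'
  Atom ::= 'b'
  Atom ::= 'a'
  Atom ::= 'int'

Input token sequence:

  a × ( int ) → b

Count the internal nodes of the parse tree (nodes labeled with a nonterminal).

[Type [Prod [Prod [Atom a]] × [Atom ( [Type [Prod [Atom int]]] )]] → [Type [Prod [Atom b]]]]

11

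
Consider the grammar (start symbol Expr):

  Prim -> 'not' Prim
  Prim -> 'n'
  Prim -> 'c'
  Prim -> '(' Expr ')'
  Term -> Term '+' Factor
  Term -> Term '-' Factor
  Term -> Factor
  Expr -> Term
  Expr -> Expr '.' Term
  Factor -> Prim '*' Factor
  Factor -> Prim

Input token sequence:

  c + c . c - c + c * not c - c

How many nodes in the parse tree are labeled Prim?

8

[Expr [Expr [Term [Term [Factor [Prim c]]] + [Factor [Prim c]]]] . [Term [Term [Term [Term [Factor [Prim c]]] - [Factor [Prim c]]] + [Factor [Prim c] * [Factor [Prim not [Prim c]]]]] - [Factor [Prim c]]]]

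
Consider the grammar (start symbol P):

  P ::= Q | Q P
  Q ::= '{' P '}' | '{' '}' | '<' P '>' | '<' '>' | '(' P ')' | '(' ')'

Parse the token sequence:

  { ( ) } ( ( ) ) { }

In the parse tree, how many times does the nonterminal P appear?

[P [Q { [P [Q ( )]] }] [P [Q ( [P [Q ( )]] )] [P [Q { }]]]]

5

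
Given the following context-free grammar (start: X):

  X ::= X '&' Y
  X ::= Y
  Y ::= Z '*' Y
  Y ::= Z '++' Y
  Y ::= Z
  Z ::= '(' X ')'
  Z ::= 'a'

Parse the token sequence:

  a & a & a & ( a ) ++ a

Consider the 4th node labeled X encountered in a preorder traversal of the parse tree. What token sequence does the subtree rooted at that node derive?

[X [X [X [X [Y [Z a]]] & [Y [Z a]]] & [Y [Z a]]] & [Y [Z ( [X [Y [Z a]]] )] ++ [Y [Z a]]]]

a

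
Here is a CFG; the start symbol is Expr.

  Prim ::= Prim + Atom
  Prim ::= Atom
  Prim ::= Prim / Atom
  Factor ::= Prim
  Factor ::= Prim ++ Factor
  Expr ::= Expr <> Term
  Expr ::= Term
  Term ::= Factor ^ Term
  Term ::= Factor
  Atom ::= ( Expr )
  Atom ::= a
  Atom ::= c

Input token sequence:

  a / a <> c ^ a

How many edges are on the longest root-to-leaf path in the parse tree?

7

[Expr [Expr [Term [Factor [Prim [Prim [Atom a]] / [Atom a]]]]] <> [Term [Factor [Prim [Atom c]]] ^ [Term [Factor [Prim [Atom a]]]]]]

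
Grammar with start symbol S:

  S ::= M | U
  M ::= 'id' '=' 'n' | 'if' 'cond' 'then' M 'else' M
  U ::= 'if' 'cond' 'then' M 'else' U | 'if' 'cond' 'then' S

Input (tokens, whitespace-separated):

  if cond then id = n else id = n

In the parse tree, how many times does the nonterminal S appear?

[S [M if cond then [M id = n] else [M id = n]]]

1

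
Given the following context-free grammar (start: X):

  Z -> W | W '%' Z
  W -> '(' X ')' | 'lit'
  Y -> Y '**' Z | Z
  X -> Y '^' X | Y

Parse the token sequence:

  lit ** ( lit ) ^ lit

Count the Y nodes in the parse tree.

4

[X [Y [Y [Z [W lit]]] ** [Z [W ( [X [Y [Z [W lit]]]] )]]] ^ [X [Y [Z [W lit]]]]]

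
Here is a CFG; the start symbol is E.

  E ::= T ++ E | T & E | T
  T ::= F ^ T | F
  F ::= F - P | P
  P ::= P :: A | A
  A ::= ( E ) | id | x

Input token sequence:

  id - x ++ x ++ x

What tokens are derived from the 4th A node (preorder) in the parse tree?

[E [T [F [F [P [A id]]] - [P [A x]]]] ++ [E [T [F [P [A x]]]] ++ [E [T [F [P [A x]]]]]]]

x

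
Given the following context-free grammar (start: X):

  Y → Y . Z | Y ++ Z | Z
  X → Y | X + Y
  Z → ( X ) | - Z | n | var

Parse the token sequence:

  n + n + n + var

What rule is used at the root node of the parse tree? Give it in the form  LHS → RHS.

[X [X [X [X [Y [Z n]]] + [Y [Z n]]] + [Y [Z n]]] + [Y [Z var]]]

X → X + Y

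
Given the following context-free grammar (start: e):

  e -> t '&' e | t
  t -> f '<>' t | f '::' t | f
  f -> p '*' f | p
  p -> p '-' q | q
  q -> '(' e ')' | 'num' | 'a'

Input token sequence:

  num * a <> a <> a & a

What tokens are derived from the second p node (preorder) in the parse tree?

[e [t [f [p [q num]] * [f [p [q a]]]] <> [t [f [p [q a]]] <> [t [f [p [q a]]]]]] & [e [t [f [p [q a]]]]]]

a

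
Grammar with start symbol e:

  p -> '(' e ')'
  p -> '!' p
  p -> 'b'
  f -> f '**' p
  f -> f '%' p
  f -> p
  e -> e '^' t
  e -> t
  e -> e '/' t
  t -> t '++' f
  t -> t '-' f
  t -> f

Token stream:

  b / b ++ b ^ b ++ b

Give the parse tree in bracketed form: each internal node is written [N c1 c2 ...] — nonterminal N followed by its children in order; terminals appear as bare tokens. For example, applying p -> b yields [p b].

e
e ^ t
e / t ^ t
t / t ^ t
f / t ^ t
p / t ^ t
b / t ^ t
b / t ++ f ^ t
b / f ++ f ^ t
b / p ++ f ^ t
b / b ++ f ^ t
b / b ++ p ^ t
b / b ++ b ^ t
b / b ++ b ^ t ++ f
b / b ++ b ^ f ++ f
b / b ++ b ^ p ++ f
b / b ++ b ^ b ++ f
b / b ++ b ^ b ++ p
b / b ++ b ^ b ++ b

[e [e [e [t [f [p b]]]] / [t [t [f [p b]]] ++ [f [p b]]]] ^ [t [t [f [p b]]] ++ [f [p b]]]]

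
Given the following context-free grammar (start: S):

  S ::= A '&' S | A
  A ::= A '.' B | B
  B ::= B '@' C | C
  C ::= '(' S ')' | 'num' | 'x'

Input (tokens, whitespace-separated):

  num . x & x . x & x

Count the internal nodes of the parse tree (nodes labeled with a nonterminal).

18

[S [A [A [B [C num]]] . [B [C x]]] & [S [A [A [B [C x]]] . [B [C x]]] & [S [A [B [C x]]]]]]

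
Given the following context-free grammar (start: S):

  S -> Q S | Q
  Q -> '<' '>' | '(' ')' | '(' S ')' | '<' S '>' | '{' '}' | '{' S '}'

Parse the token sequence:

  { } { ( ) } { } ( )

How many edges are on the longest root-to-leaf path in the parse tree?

[S [Q { }] [S [Q { [S [Q ( )]] }] [S [Q { }] [S [Q ( )]]]]]

5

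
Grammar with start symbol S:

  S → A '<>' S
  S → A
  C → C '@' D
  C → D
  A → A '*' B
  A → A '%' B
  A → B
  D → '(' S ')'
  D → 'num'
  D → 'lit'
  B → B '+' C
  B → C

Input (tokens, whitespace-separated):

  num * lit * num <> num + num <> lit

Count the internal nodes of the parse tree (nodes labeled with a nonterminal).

[S [A [A [A [B [C [D num]]]] * [B [C [D lit]]]] * [B [C [D num]]]] <> [S [A [B [B [C [D num]]] + [C [D num]]]] <> [S [A [B [C [D lit]]]]]]]

26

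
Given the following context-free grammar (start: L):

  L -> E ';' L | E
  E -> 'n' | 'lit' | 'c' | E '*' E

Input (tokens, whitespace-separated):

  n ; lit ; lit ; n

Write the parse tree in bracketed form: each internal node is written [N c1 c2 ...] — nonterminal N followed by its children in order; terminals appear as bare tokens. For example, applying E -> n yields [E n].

L
E ; L
n ; L
n ; E ; L
n ; lit ; L
n ; lit ; E ; L
n ; lit ; lit ; L
n ; lit ; lit ; E
n ; lit ; lit ; n

[L [E n] ; [L [E lit] ; [L [E lit] ; [L [E n]]]]]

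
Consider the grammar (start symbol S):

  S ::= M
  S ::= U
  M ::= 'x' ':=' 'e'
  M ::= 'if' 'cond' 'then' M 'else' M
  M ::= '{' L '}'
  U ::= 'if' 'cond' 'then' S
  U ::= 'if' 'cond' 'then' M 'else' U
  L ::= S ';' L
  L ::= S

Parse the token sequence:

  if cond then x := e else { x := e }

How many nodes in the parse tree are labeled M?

4

[S [M if cond then [M x := e] else [M { [L [S [M x := e]]] }]]]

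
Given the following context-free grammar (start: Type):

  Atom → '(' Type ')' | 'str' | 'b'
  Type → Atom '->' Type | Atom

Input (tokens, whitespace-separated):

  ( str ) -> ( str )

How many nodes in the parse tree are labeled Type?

[Type [Atom ( [Type [Atom str]] )] -> [Type [Atom ( [Type [Atom str]] )]]]

4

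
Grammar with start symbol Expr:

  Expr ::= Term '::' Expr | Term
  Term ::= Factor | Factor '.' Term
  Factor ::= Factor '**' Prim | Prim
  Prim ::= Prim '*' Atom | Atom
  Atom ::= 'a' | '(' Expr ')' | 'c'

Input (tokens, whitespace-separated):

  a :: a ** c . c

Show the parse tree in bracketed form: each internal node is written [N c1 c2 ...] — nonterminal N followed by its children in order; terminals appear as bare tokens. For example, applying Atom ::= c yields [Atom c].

[Expr [Term [Factor [Prim [Atom a]]]] :: [Expr [Term [Factor [Factor [Prim [Atom a]]] ** [Prim [Atom c]]] . [Term [Factor [Prim [Atom c]]]]]]]

Expr
Term :: Expr
Factor :: Expr
Prim :: Expr
Atom :: Expr
a :: Expr
a :: Term
a :: Factor . Term
a :: Factor ** Prim . Term
a :: Prim ** Prim . Term
a :: Atom ** Prim . Term
a :: a ** Prim . Term
a :: a ** Atom . Term
a :: a ** c . Term
a :: a ** c . Factor
a :: a ** c . Prim
a :: a ** c . Atom
a :: a ** c . c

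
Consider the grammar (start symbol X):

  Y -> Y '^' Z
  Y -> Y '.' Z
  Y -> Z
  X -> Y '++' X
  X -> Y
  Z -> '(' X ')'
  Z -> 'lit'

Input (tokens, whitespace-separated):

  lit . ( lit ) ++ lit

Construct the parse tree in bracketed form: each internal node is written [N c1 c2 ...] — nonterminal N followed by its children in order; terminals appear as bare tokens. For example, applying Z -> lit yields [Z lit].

[X [Y [Y [Z lit]] . [Z ( [X [Y [Z lit]]] )]] ++ [X [Y [Z lit]]]]

X
Y ++ X
Y . Z ++ X
Z . Z ++ X
lit . Z ++ X
lit . ( X ) ++ X
lit . ( Y ) ++ X
lit . ( Z ) ++ X
lit . ( lit ) ++ X
lit . ( lit ) ++ Y
lit . ( lit ) ++ Z
lit . ( lit ) ++ lit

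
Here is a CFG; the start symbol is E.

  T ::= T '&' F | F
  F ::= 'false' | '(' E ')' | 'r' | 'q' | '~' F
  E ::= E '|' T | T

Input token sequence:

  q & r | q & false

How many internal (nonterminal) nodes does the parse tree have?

[E [E [T [T [F q]] & [F r]]] | [T [T [F q]] & [F false]]]

10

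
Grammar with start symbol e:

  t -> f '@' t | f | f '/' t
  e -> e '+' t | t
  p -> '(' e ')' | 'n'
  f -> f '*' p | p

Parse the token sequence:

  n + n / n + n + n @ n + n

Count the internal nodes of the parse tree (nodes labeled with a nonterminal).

26

[e [e [e [e [e [t [f [p n]]]] + [t [f [p n]] / [t [f [p n]]]]] + [t [f [p n]]]] + [t [f [p n]] @ [t [f [p n]]]]] + [t [f [p n]]]]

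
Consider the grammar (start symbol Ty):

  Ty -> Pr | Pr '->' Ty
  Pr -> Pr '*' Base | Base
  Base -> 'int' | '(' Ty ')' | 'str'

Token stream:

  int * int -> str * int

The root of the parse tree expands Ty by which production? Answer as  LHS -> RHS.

Ty -> Pr '->' Ty

[Ty [Pr [Pr [Base int]] * [Base int]] -> [Ty [Pr [Pr [Base str]] * [Base int]]]]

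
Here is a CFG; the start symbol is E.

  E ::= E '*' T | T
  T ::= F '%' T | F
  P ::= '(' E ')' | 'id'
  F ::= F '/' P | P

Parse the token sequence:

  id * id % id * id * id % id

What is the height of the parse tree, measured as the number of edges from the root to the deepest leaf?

[E [E [E [E [T [F [P id]]]] * [T [F [P id]] % [T [F [P id]]]]] * [T [F [P id]]]] * [T [F [P id]] % [T [F [P id]]]]]

7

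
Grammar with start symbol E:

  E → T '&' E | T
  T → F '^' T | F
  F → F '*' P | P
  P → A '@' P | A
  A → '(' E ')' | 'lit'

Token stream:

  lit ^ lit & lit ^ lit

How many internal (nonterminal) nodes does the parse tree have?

[E [T [F [P [A lit]]] ^ [T [F [P [A lit]]]]] & [E [T [F [P [A lit]]] ^ [T [F [P [A lit]]]]]]]

18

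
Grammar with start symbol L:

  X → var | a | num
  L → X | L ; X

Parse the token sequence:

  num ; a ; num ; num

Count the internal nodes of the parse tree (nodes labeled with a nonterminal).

8

[L [L [L [L [X num]] ; [X a]] ; [X num]] ; [X num]]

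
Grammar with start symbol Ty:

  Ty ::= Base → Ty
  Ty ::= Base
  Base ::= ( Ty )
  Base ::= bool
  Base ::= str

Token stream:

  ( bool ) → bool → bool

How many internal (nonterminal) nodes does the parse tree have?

[Ty [Base ( [Ty [Base bool]] )] → [Ty [Base bool] → [Ty [Base bool]]]]

8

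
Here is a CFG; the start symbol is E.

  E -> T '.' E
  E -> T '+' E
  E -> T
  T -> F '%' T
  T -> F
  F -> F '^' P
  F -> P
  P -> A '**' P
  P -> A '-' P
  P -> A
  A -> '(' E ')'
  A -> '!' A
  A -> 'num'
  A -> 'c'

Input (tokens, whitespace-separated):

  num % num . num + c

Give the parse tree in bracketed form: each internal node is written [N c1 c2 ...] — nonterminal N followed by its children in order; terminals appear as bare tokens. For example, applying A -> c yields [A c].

[E [T [F [P [A num]]] % [T [F [P [A num]]]]] . [E [T [F [P [A num]]]] + [E [T [F [P [A c]]]]]]]

E
T . E
F % T . E
P % T . E
A % T . E
num % T . E
num % F . E
num % P . E
num % A . E
num % num . E
num % num . T + E
num % num . F + E
num % num . P + E
num % num . A + E
num % num . num + E
num % num . num + T
num % num . num + F
num % num . num + P
num % num . num + A
num % num . num + c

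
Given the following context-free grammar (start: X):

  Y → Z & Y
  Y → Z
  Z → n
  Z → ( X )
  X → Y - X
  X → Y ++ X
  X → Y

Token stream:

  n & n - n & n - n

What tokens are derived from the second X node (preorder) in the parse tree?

n & n - n

[X [Y [Z n] & [Y [Z n]]] - [X [Y [Z n] & [Y [Z n]]] - [X [Y [Z n]]]]]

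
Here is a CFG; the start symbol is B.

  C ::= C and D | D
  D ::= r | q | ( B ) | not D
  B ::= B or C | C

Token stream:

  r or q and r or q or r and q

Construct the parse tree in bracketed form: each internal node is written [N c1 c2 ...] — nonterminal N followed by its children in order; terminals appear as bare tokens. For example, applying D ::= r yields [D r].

B
B or C
B or C or C
B or C or C or C
C or C or C or C
D or C or C or C
r or C or C or C
r or C and D or C or C
r or D and D or C or C
r or q and D or C or C
r or q and r or C or C
r or q and r or D or C
r or q and r or q or C
r or q and r or q or C and D
r or q and r or q or D and D
r or q and r or q or r and D
r or q and r or q or r and q

[B [B [B [B [C [D r]]] or [C [C [D q]] and [D r]]] or [C [D q]]] or [C [C [D r]] and [D q]]]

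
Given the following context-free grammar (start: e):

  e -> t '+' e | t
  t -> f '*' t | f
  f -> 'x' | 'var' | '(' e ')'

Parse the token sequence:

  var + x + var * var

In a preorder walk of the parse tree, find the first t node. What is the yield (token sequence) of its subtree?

[e [t [f var]] + [e [t [f x]] + [e [t [f var] * [t [f var]]]]]]

var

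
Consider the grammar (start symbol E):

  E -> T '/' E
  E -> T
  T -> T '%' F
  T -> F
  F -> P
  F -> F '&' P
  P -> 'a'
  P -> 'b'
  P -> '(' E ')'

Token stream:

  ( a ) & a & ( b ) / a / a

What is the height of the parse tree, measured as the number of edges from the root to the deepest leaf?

10

[E [T [F [F [F [P ( [E [T [F [P a]]]] )]] & [P a]] & [P ( [E [T [F [P b]]]] )]]] / [E [T [F [P a]]] / [E [T [F [P a]]]]]]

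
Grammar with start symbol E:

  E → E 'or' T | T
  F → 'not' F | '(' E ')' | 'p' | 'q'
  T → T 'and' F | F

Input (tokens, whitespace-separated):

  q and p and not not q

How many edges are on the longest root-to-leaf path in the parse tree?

[E [T [T [T [F q]] and [F p]] and [F not [F not [F q]]]]]

5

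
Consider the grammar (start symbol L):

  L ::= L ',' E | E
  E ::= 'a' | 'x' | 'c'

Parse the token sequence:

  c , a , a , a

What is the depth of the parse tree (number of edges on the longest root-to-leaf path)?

[L [L [L [L [E c]] , [E a]] , [E a]] , [E a]]

5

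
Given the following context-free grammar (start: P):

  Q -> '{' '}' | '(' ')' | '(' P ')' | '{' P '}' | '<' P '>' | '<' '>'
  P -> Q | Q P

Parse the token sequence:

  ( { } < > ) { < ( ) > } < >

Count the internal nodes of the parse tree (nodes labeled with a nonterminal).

[P [Q ( [P [Q { }] [P [Q < >]]] )] [P [Q { [P [Q < [P [Q ( )]] >]] }] [P [Q < >]]]]

14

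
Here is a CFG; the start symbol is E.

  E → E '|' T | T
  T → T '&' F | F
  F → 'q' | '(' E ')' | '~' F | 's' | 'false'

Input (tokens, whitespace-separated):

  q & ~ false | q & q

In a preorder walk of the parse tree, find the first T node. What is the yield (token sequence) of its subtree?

[E [E [T [T [F q]] & [F ~ [F false]]]] | [T [T [F q]] & [F q]]]

q & ~ false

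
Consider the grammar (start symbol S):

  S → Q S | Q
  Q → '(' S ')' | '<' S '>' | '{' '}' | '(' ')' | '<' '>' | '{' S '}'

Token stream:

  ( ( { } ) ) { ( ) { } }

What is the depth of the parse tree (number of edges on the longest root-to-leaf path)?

6

[S [Q ( [S [Q ( [S [Q { }]] )]] )] [S [Q { [S [Q ( )] [S [Q { }]]] }]]]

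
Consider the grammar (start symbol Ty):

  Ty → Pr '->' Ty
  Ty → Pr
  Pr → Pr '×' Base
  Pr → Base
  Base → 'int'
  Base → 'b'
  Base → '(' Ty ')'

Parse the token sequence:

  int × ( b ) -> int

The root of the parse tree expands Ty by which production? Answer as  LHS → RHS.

[Ty [Pr [Pr [Base int]] × [Base ( [Ty [Pr [Base b]]] )]] -> [Ty [Pr [Base int]]]]

Ty → Pr '->' Ty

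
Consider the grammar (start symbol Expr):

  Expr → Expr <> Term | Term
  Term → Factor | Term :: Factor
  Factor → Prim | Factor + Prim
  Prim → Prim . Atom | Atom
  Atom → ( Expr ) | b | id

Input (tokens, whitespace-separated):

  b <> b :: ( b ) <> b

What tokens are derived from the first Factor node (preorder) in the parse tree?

[Expr [Expr [Expr [Term [Factor [Prim [Atom b]]]]] <> [Term [Term [Factor [Prim [Atom b]]]] :: [Factor [Prim [Atom ( [Expr [Term [Factor [Prim [Atom b]]]]] )]]]]] <> [Term [Factor [Prim [Atom b]]]]]

b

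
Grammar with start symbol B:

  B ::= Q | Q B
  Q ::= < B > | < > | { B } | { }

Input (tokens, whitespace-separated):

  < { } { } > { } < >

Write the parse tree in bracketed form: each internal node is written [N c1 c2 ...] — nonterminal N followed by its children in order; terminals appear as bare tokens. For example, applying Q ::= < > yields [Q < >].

[B [Q < [B [Q { }] [B [Q { }]]] >] [B [Q { }] [B [Q < >]]]]

B
Q B
< B > B
< Q B > B
< { } B > B
< { } Q > B
< { } { } > B
< { } { } > Q B
< { } { } > { } B
< { } { } > { } Q
< { } { } > { } < >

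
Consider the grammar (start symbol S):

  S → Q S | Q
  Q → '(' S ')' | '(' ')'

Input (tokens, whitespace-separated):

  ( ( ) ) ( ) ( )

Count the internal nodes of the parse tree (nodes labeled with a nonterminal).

[S [Q ( [S [Q ( )]] )] [S [Q ( )] [S [Q ( )]]]]

8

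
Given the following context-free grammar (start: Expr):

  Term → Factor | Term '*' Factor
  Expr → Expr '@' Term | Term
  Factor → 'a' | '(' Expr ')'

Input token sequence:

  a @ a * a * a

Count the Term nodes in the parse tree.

[Expr [Expr [Term [Factor a]]] @ [Term [Term [Term [Factor a]] * [Factor a]] * [Factor a]]]

4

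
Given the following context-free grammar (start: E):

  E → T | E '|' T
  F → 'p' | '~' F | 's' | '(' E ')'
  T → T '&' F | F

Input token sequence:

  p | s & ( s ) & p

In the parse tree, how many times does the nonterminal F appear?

5

[E [E [T [F p]]] | [T [T [T [F s]] & [F ( [E [T [F s]]] )]] & [F p]]]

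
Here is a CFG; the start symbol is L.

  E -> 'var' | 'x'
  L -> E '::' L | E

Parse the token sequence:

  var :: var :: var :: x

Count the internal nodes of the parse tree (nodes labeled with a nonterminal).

8

[L [E var] :: [L [E var] :: [L [E var] :: [L [E x]]]]]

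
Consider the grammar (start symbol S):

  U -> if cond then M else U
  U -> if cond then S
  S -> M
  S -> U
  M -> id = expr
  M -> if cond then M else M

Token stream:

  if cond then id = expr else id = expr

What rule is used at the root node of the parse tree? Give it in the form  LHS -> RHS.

S -> M

[S [M if cond then [M id = expr] else [M id = expr]]]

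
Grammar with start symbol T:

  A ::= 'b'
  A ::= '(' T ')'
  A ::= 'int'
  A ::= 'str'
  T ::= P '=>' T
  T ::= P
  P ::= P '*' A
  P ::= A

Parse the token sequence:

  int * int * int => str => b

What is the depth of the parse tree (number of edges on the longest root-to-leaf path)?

5

[T [P [P [P [A int]] * [A int]] * [A int]] => [T [P [A str]] => [T [P [A b]]]]]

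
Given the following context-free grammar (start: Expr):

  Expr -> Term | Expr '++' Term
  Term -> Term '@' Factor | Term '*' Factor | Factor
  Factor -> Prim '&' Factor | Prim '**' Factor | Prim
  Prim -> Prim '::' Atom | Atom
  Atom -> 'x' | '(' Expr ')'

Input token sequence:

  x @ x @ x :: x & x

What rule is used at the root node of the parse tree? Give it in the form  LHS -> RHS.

[Expr [Term [Term [Term [Factor [Prim [Atom x]]]] @ [Factor [Prim [Atom x]]]] @ [Factor [Prim [Prim [Atom x]] :: [Atom x]] & [Factor [Prim [Atom x]]]]]]

Expr -> Term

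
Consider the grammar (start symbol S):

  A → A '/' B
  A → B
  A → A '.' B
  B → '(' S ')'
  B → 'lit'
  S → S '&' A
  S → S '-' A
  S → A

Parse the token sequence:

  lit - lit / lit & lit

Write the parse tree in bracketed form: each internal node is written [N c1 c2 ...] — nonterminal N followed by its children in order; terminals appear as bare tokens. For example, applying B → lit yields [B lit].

[S [S [S [A [B lit]]] - [A [A [B lit]] / [B lit]]] & [A [B lit]]]

S
S & A
S - A & A
A - A & A
B - A & A
lit - A & A
lit - A / B & A
lit - B / B & A
lit - lit / B & A
lit - lit / lit & A
lit - lit / lit & B
lit - lit / lit & lit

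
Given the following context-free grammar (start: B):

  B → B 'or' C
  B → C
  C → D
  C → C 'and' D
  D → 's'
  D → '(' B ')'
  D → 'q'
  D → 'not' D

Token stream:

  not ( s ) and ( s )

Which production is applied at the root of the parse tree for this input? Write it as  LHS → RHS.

B → C

[B [C [C [D not [D ( [B [C [D s]]] )]]] and [D ( [B [C [D s]]] )]]]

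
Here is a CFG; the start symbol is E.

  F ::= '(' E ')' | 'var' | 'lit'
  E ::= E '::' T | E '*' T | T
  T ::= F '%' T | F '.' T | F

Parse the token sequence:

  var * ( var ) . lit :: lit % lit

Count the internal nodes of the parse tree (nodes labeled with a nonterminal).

16

[E [E [E [T [F var]]] * [T [F ( [E [T [F var]]] )] . [T [F lit]]]] :: [T [F lit] % [T [F lit]]]]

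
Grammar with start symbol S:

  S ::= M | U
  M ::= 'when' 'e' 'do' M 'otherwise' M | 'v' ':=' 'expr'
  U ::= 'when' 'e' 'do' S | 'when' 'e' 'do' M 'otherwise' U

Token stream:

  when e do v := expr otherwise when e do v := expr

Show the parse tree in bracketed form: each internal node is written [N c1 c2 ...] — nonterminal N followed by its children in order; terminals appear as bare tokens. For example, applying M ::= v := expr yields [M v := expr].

[S [U when e do [M v := expr] otherwise [U when e do [S [M v := expr]]]]]

S
U
when e do M otherwise U
when e do v := expr otherwise U
when e do v := expr otherwise when e do S
when e do v := expr otherwise when e do M
when e do v := expr otherwise when e do v := expr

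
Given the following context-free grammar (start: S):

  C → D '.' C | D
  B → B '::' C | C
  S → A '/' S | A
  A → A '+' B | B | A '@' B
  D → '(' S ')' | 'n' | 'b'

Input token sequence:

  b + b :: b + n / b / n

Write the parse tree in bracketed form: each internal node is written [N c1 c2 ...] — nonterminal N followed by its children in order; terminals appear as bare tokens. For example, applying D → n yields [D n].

[S [A [A [A [B [C [D b]]]] + [B [B [C [D b]]] :: [C [D b]]]] + [B [C [D n]]]] / [S [A [B [C [D b]]]] / [S [A [B [C [D n]]]]]]]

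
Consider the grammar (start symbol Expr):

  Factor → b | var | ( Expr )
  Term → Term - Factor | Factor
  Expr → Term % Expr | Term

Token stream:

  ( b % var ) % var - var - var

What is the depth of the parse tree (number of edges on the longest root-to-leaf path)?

7

[Expr [Term [Factor ( [Expr [Term [Factor b]] % [Expr [Term [Factor var]]]] )]] % [Expr [Term [Term [Term [Factor var]] - [Factor var]] - [Factor var]]]]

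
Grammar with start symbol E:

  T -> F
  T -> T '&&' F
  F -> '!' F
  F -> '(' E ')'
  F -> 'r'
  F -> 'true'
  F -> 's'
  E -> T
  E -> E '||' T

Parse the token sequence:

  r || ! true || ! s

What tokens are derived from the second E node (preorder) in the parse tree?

[E [E [E [T [F r]]] || [T [F ! [F true]]]] || [T [F ! [F s]]]]

r || ! true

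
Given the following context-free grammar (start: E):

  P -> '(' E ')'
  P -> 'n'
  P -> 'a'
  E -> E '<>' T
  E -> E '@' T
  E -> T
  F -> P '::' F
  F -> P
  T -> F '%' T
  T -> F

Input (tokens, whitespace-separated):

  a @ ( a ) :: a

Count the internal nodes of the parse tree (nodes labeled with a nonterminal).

14

[E [E [T [F [P a]]]] @ [T [F [P ( [E [T [F [P a]]]] )] :: [F [P a]]]]]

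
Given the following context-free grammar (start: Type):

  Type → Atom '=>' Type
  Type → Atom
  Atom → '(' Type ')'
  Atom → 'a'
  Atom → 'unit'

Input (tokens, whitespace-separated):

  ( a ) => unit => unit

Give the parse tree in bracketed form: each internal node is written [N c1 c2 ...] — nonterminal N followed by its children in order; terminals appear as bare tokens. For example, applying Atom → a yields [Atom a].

Type
Atom => Type
( Type ) => Type
( Atom ) => Type
( a ) => Type
( a ) => Atom => Type
( a ) => unit => Type
( a ) => unit => Atom
( a ) => unit => unit

[Type [Atom ( [Type [Atom a]] )] => [Type [Atom unit] => [Type [Atom unit]]]]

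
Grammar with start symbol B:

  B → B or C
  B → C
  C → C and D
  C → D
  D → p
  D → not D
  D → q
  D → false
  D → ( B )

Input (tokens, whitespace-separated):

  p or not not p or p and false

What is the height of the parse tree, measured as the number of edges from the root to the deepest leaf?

6

[B [B [B [C [D p]]] or [C [D not [D not [D p]]]]] or [C [C [D p]] and [D false]]]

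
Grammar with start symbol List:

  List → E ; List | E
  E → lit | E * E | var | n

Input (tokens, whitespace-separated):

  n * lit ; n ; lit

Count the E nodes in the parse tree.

5

[List [E [E n] * [E lit]] ; [List [E n] ; [List [E lit]]]]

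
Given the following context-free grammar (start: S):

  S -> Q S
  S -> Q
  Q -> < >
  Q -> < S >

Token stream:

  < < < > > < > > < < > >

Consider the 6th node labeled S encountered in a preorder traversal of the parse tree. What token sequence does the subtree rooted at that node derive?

< >

[S [Q < [S [Q < [S [Q < >]] >] [S [Q < >]]] >] [S [Q < [S [Q < >]] >]]]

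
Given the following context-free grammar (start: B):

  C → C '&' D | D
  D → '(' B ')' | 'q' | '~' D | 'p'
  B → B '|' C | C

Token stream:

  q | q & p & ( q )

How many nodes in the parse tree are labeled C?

[B [B [C [D q]]] | [C [C [C [D q]] & [D p]] & [D ( [B [C [D q]]] )]]]

5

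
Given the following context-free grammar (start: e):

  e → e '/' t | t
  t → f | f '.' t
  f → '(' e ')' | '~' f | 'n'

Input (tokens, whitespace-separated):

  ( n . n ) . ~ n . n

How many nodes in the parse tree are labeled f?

6

[e [t [f ( [e [t [f n] . [t [f n]]]] )] . [t [f ~ [f n]] . [t [f n]]]]]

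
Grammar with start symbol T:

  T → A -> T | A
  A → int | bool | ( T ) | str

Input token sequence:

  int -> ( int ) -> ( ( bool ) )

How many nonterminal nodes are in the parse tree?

[T [A int] -> [T [A ( [T [A int]] )] -> [T [A ( [T [A ( [T [A bool]] )]] )]]]]

12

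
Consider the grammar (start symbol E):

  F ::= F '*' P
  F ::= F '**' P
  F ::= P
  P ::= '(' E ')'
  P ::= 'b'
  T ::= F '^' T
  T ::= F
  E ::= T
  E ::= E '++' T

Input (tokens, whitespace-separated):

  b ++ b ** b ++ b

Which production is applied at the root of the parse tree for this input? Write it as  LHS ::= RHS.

E ::= E '++' T

[E [E [E [T [F [P b]]]] ++ [T [F [F [P b]] ** [P b]]]] ++ [T [F [P b]]]]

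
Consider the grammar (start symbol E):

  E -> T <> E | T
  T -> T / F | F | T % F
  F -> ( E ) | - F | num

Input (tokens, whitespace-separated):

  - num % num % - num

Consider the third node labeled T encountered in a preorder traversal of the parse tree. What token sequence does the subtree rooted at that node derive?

[E [T [T [T [F - [F num]]] % [F num]] % [F - [F num]]]]

- num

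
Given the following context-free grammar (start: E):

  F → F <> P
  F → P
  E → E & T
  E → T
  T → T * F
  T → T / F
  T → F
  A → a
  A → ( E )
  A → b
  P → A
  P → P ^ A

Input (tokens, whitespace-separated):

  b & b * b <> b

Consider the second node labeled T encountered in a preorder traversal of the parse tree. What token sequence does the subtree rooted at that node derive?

[E [E [T [F [P [A b]]]]] & [T [T [F [P [A b]]]] * [F [F [P [A b]]] <> [P [A b]]]]]

b * b <> b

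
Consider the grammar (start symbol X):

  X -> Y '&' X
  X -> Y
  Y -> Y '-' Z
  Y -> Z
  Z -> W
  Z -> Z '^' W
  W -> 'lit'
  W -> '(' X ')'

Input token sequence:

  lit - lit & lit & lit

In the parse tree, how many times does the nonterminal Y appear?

[X [Y [Y [Z [W lit]]] - [Z [W lit]]] & [X [Y [Z [W lit]]] & [X [Y [Z [W lit]]]]]]

4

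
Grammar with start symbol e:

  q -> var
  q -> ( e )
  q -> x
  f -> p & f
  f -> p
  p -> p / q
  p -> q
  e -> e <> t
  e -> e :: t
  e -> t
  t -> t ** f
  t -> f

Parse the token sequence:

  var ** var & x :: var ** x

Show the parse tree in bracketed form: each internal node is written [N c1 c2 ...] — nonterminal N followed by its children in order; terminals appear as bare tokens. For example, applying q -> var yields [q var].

[e [e [t [t [f [p [q var]]]] ** [f [p [q var]] & [f [p [q x]]]]]] :: [t [t [f [p [q var]]]] ** [f [p [q x]]]]]

e
e :: t
t :: t
t ** f :: t
f ** f :: t
p ** f :: t
q ** f :: t
var ** f :: t
var ** p & f :: t
var ** q & f :: t
var ** var & f :: t
var ** var & p :: t
var ** var & q :: t
var ** var & x :: t
var ** var & x :: t ** f
var ** var & x :: f ** f
var ** var & x :: p ** f
var ** var & x :: q ** f
var ** var & x :: var ** f
var ** var & x :: var ** p
var ** var & x :: var ** q
var ** var & x :: var ** x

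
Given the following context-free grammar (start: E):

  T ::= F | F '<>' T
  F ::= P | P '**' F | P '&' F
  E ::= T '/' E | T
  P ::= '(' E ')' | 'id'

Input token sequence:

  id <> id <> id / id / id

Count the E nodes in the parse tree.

[E [T [F [P id]] <> [T [F [P id]] <> [T [F [P id]]]]] / [E [T [F [P id]]] / [E [T [F [P id]]]]]]

3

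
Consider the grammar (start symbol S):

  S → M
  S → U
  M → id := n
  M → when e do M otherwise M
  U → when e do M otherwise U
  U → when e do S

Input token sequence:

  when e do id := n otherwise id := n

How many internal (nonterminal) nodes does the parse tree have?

4

[S [M when e do [M id := n] otherwise [M id := n]]]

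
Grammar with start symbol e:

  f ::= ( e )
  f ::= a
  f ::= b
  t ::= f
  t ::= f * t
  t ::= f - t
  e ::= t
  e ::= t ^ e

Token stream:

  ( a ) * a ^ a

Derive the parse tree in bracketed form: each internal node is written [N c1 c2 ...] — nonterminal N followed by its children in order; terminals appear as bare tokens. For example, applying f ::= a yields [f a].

[e [t [f ( [e [t [f a]]] )] * [t [f a]]] ^ [e [t [f a]]]]

e
t ^ e
f * t ^ e
( e ) * t ^ e
( t ) * t ^ e
( f ) * t ^ e
( a ) * t ^ e
( a ) * f ^ e
( a ) * a ^ e
( a ) * a ^ t
( a ) * a ^ f
( a ) * a ^ a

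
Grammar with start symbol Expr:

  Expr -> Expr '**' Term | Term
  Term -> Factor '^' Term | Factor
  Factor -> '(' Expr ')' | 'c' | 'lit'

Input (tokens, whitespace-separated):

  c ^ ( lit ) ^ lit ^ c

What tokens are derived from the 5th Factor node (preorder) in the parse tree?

c

[Expr [Term [Factor c] ^ [Term [Factor ( [Expr [Term [Factor lit]]] )] ^ [Term [Factor lit] ^ [Term [Factor c]]]]]]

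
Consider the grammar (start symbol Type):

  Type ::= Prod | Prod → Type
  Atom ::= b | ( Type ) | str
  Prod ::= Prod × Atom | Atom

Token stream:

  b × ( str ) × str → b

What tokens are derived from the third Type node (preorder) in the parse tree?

b

[Type [Prod [Prod [Prod [Atom b]] × [Atom ( [Type [Prod [Atom str]]] )]] × [Atom str]] → [Type [Prod [Atom b]]]]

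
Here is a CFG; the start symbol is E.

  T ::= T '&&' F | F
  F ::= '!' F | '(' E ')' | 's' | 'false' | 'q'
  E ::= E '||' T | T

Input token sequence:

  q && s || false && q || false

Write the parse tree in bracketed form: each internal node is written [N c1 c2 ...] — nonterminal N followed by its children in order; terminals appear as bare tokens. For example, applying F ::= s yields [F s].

[E [E [E [T [T [F q]] && [F s]]] || [T [T [F false]] && [F q]]] || [T [F false]]]

E
E || T
E || T || T
T || T || T
T && F || T || T
F && F || T || T
q && F || T || T
q && s || T || T
q && s || T && F || T
q && s || F && F || T
q && s || false && F || T
q && s || false && q || T
q && s || false && q || F
q && s || false && q || false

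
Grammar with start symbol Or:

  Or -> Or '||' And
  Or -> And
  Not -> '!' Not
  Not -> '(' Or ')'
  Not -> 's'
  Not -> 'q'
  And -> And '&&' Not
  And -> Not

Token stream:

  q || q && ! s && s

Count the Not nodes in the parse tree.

5

[Or [Or [And [Not q]]] || [And [And [And [Not q]] && [Not ! [Not s]]] && [Not s]]]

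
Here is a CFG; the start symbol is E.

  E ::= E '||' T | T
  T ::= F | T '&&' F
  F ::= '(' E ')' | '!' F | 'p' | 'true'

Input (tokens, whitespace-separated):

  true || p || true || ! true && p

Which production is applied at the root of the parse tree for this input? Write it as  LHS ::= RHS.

E ::= E '||' T

[E [E [E [E [T [F true]]] || [T [F p]]] || [T [F true]]] || [T [T [F ! [F true]]] && [F p]]]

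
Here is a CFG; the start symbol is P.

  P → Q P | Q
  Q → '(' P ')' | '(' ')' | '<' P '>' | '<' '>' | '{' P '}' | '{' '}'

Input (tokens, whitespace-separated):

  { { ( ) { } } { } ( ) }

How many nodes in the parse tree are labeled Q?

6

[P [Q { [P [Q { [P [Q ( )] [P [Q { }]]] }] [P [Q { }] [P [Q ( )]]]] }]]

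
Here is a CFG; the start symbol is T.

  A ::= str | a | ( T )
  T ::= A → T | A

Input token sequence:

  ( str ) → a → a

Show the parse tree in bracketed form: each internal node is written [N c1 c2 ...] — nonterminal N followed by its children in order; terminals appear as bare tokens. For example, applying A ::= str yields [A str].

T
A → T
( T ) → T
( A ) → T
( str ) → T
( str ) → A → T
( str ) → a → T
( str ) → a → A
( str ) → a → a

[T [A ( [T [A str]] )] → [T [A a] → [T [A a]]]]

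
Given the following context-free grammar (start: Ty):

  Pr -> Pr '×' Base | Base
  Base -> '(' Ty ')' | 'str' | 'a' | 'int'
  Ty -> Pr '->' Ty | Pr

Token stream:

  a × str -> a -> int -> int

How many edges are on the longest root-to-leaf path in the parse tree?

6

[Ty [Pr [Pr [Base a]] × [Base str]] -> [Ty [Pr [Base a]] -> [Ty [Pr [Base int]] -> [Ty [Pr [Base int]]]]]]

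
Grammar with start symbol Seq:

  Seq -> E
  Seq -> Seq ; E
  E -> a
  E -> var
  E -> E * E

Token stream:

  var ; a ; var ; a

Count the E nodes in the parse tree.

[Seq [Seq [Seq [Seq [E var]] ; [E a]] ; [E var]] ; [E a]]

4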